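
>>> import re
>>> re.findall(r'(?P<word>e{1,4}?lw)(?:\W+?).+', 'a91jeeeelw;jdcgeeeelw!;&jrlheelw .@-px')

This matches 1 to 4 of a literal 'e' (lazy), then the literal 'lw' (captured as 'word'); then one or more of a non-word character (lazy) (non-capturing group); then one or more of any character.
Because there's exactly one group, `findall` drops the full match and keeps group 1 from the one hit.

['eeeelw']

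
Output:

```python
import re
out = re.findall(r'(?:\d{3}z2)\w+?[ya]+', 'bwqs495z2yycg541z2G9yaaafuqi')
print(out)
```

['495z2yy', '541z2G9yaaa']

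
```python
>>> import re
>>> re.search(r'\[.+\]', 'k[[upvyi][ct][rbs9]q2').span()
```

(1, 19)

Unlike `match`, `search` isn't anchored — it looks for the pattern anywhere in the string.
The match spans [1:19] → '[[upvyi][ct][rbs9]'.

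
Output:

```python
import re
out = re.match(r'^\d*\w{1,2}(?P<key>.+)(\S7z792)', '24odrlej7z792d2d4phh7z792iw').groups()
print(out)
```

Pattern: anchored at the start of the string; then zero or more of a digit, then 1 to 2 of a word character; then one or more of any character (captured as 'key'); then a non-whitespace character, then the literal '7z', then the literal '792' (captured).
With `match`, the pattern is implicitly anchored at the beginning.
The match spans [0:25] → '24odrlej7z792d2d4phh7z792'.
Captured: group 1 = 'rlej7z792d2d4ph', group 2 = 'h7z792'.

('rlej7z792d2d4ph', 'h7z792')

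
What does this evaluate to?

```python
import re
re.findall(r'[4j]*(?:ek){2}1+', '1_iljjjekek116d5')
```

['jjjekek11']

`findall` yields the raw match text (1 of them) because the pattern has no groups.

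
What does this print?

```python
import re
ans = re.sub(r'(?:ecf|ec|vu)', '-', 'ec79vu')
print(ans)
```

Matches: at [0:2] → 'ec'; at [4:6] → 'vu'.
Each match is replaced by '-'.

-79-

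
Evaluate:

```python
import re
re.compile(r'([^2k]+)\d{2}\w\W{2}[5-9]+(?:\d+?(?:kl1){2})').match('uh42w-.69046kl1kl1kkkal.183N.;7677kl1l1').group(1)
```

The match spans [0:18] → 'uh42w-.69046kl1kl1'.
Captured: group 1 = 'uh'.

'uh'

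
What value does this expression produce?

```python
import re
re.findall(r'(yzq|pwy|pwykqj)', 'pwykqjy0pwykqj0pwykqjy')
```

['pwy', 'pwy', 'pwy']

Alternation isn't longest-match — the leftmost alternative that fits at this position is chosen.
Scanning left to right: at [0:3] match 'pwy', group 1 = 'pwy'; at [8:11] match 'pwy', group 1 = 'pwy'; at [15:18] match 'pwy', group 1 = 'pwy'.
One capturing group, so `findall` returns just the captured substring from each match — 3 in all.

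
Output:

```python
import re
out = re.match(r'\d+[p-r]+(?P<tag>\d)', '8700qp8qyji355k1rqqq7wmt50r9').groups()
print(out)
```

The pattern matches one or more of a digit; then one or more of a character in [p-r]; then a digit (captured as 'tag').
`re.match` only tries the pattern at the start of the string.
The match spans [0:7] → '8700qp8'.
Captured: group 1 = '8'.

('8',)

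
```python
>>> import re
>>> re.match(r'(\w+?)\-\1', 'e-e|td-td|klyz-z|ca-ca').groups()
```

('e',)

The match spans [0:3] → 'e-e'.
Captured: group 1 = 'e'.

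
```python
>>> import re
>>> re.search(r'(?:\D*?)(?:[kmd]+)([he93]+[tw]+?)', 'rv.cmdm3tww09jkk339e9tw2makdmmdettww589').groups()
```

Pattern: zero or more of a non-digit (lazy) (non-capturing group); then one or more of one of [kmd] (non-capturing group); then one or more of one of [he93], then one or more of one of [tw] (lazy) (captured).
With the lazy modifier that quantifier settles for the fewest repetitions that let the rest of the pattern succeed (the atoms after it are unaffected and can still be greedy).
Unlike `match`, `search` isn't anchored — it looks for the pattern anywhere in the string.
The match spans [0:9] → 'rv.cmdm3t'.
Captured: group 1 = '3t'.

('3t',)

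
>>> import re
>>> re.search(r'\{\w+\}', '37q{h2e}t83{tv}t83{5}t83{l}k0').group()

`re.search` scans for the first position where the pattern succeeds.
The match spans [3:8] → '{h2e}'.

'{h2e}'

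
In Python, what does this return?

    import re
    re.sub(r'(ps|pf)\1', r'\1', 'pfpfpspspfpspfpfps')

'pfpspfpspfps'

A backreference is literal: `\1` must see the identical characters the first group matched.
The replacement refers to a captured group, so each match is rewritten using its own captured text.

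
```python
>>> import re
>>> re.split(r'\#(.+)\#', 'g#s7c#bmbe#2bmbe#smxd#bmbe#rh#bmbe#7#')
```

['g', 's7c#bmbe#2bmbe#smxd#bmbe#rh#bmbe#7', '']

Matches to split on: at [1:37] → '#s7c#bmbe#2bmbe#smxd#bmbe#rh#bmbe#7#'.
`re.split` interleaves the captured-group text with the surrounding fragments.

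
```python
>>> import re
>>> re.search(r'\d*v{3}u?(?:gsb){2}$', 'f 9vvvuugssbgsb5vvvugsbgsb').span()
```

This matches zero or more of a digit; then exactly 3 of a literal 'v', then optionally a literal 'u', then the literal 'gsb' repeated 2 times; then anchored at the end.
`re.search` tries every starting position until one works.
The match spans [15:26] → '5vvvugsbgsb'.

(15, 26)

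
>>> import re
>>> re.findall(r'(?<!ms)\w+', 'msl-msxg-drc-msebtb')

The negative lookahead/lookbehind blocks any match where the forbidden context is present.
Matches: at [0:3] → 'msl'; at [4:8] → 'msxg'; at [9:12] → 'drc'; at [13:19] → 'msebtb'.
No capturing groups, so `findall` returns the 4 full match strings.

['msl', 'msxg', 'drc', 'msebtb']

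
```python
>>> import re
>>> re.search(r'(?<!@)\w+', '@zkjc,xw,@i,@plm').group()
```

A negative assertion filters positions out without eating any characters.
`search` walks the string left to right and returns the first match it finds.
The match spans [2:5] → 'kjc'.

'kjc'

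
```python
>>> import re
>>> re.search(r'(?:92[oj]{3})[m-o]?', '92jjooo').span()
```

(0, 6)

Pattern: the literal '92', then exactly 3 of one of [oj] (non-capturing group); then optionally a character in [m-o].
`re.search` tries every starting position until one works.
The match spans [0:6] → '92jjoo'.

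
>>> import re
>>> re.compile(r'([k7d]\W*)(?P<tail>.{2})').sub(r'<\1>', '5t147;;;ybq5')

The pattern matches one of [k7d], then zero or more of a non-word character (captured); then exactly 2 of any character (captured as 'tail').
Matches: at [4:10] → '7;;;yb'.
`\1` in the replacement pulls in group 1's text for each match.

'5t14<7;;;>q5'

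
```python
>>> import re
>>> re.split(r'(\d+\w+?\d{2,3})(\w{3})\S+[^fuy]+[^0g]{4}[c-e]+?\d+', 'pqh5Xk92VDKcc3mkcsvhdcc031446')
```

['pqh', '5Xk92', 'VDK', '']

With a capturing group present, the delimiter's captured portion is kept in the result list.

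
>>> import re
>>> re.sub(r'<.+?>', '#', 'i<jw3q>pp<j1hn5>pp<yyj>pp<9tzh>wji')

Matches: at [1:7] → '<jw3q>'; at [9:16] → '<j1hn5>'; at [18:23] → '<yyj>'; at [25:31] → '<9tzh>'.
`sub` substitutes '#' at each match site.

'i#pp#pp#pp#wji'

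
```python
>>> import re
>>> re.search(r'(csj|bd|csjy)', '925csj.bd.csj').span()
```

(3, 6)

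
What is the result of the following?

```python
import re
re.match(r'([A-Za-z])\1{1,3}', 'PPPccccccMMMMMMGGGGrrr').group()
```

'PPP'

`re.match` won't scan ahead — the pattern has to work from the very first character.
The match spans [0:3] → 'PPP'.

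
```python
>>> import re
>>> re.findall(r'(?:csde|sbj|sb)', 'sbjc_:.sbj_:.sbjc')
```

The regex engine tests alternatives in the order written; an earlier branch that matches wins even if a later one would match more.
Walking the string: at [0:3] → 'sbj'; at [7:10] → 'sbj'; at [13:16] → 'sbj'.
Since nothing is captured, `findall` lists the 3 matched substrings directly.

['sbj', 'sbj', 'sbj']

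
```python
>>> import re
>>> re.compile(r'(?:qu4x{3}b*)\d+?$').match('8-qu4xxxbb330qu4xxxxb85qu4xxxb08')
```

None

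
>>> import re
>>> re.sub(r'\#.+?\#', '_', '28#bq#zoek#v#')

'28_zoek_'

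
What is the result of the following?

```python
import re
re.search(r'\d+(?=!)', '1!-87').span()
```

(0, 1)

Lookahead/lookbehind check context without consuming it, so the matched span excludes the asserted characters.
Unlike `match`, `search` isn't anchored — it looks for the pattern anywhere in the string.
The match spans [0:1] → '1'.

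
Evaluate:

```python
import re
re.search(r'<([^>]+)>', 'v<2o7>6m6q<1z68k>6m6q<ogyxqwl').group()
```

'<2o7>'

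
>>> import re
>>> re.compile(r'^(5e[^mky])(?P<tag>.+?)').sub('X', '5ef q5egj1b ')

Pattern: anchored at the start of the string; then the literal '5e', then any character except [mky] (captured); then one or more of any character (lazy) (captured as 'tag').
Each match is replaced by 'X'.

'Xq5egj1b '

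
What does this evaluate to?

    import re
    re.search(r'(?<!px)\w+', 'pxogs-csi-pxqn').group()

'pxogs'

The negative lookaround is zero-width — it rules out positions where the adjacent text would match, without consuming anything.
`re.search` scans for the first position where the pattern succeeds.
The match spans [0:5] → 'pxogs'.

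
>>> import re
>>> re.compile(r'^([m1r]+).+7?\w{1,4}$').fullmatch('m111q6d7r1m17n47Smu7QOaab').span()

`re.fullmatch` is like wrapping the pattern in `^…$` (in single-line mode).
The match spans [0:25] → 'm111q6d7r1m17n47Smu7QOaab'.

(0, 25)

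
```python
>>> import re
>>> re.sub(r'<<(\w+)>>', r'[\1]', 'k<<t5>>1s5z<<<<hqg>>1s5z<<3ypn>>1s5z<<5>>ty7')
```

Matches: at [1:7] → '<<t5>>'; at [13:20] → '<<hqg>>'; at [24:32] → '<<3ypn>>'; at [36:41] → '<<5>>'.
`\1` in the replacement pulls in group 1's text for each match.

'k[t5]1s5z<<[hqg]1s5z[3ypn]1s5z[5]ty7'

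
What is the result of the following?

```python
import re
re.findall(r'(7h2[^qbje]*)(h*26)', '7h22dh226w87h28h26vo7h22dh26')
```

Pattern: the literal '7h2', then zero or more of any character except [qbje] (captured); then zero or more of a literal 'h', then the literal '26' (captured).
Scanning left to right: at [0:28] match '7h22dh226w87h28h26vo7h22dh26', groups = ('7h22dh226w87h28h26vo7h22dh', '26').
Multiple groups make `findall` return tuples — one 2-tuple for the one match.

[('7h22dh226w87h28h26vo7h22dh', '26')]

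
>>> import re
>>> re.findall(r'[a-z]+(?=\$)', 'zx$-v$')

['zx', 'v']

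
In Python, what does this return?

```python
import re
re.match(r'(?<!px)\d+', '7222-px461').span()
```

(0, 4)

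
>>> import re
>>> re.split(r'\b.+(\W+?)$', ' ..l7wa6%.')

Pattern: a word boundary (`\b`, zero-width); then one or more of any character; then one or more of a non-word character (lazy) (captured); then anchored at the end.
The group in the pattern means `split` returns the separators' captures alongside the pieces.

[' ..', '.', '']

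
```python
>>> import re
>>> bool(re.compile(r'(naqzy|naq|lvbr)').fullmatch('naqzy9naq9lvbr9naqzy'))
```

False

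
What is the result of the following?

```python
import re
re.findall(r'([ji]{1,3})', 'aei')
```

['i']

This matches 1 to 3 of one of [ji] (captured).
Walking the string: at [2:3] match 'i', group 1 = 'i'.
With a single group, `findall` returns only what that group captured — 1 item.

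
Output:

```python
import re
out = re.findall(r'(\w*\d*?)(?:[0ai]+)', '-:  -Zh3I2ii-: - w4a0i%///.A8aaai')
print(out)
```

['Zh3I2i', 'w4a0', 'A8aaa']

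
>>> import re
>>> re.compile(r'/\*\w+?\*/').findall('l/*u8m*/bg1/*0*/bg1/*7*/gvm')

Matches: at [1:8] → '/*u8m*/'; at [11:16] → '/*0*/'; at [19:24] → '/*7*/'.
`findall` yields the raw match text (3 of them) because the pattern has no groups.

['/*u8m*/', '/*0*/', '/*7*/']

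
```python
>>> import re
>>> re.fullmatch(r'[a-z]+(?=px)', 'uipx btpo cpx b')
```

Because the assertion is zero-width, the text it checks is not consumed and won't appear in the result.
`fullmatch` succeeds only if the pattern covers the string from start to end.
Here the pattern can't cover the whole string, so the call returns None.

None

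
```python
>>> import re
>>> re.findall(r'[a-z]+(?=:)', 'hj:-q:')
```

Because the assertion is zero-width, the text it checks is not consumed and won't appear in the result.
Walking the string: at [0:2] → 'hj'; at [4:5] → 'q'.
No capturing groups, so `findall` returns the 2 full match strings.

['hj', 'q']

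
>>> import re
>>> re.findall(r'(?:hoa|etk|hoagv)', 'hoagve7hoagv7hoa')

`|` is ordered: at each position the engine commits to the first alternative that works.
Matches: at [0:3] → 'hoa'; at [7:10] → 'hoa'; at [13:16] → 'hoa'.
No capturing groups, so `findall` returns the 3 full match strings.

['hoa', 'hoa', 'hoa']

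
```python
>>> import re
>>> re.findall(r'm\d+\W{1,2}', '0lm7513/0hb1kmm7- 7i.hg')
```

['m7513/', 'm7- ']

The pattern matches the literal 'm', then one or more of a digit; then 1 to 2 of a non-word character.
Since nothing is captured, `findall` lists the 2 matched substrings directly.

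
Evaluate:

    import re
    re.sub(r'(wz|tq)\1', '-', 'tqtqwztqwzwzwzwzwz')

'-wztq--wz'

After group 1 captures some text, `\1` only succeeds where that same text appears again.
Every occurrence is swapped for '-'.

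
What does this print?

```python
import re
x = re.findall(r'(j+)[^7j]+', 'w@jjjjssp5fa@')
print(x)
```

['jjjj']

Pattern: one or more of a literal 'j' (captured); then one or more of any character except [7j].
`findall` collects group 1 from the one match (1 total).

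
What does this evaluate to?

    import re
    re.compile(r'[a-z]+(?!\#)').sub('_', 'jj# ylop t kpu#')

'_j# _ _ _u#'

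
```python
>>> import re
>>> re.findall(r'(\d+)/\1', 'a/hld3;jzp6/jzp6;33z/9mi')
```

[]

The backreference `\1` re-matches whatever the first group consumed, character for character.
`findall` collects group 1 from each match (0 total).
Nothing in the string satisfies the pattern, so the list is empty.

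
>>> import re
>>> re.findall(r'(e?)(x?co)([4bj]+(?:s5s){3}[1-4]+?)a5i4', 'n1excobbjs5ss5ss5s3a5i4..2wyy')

[('e', 'xco', 'bbjs5ss5ss5s3')]

The pattern matches optionally a literal 'e' (captured); then optionally the literal 'x', then the literal 'co' (captured); then one or more of one of [4bj], then the literal 's5s' repeated 3 times, then one or more of a character in [1-4] (lazy) (captured); then the literal 'a5', then the literal 'i4'.
Walking the string: at [2:23] match 'excobbjs5ss5ss5s3a5i4', groups = ('e', 'xco', 'bbjs5ss5ss5s3').
`findall` packs the 3 group values into a tuple for every match.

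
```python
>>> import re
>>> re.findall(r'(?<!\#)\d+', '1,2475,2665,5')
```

['1', '2475', '2665', '5']

The negative lookahead/lookbehind blocks any match where the forbidden context is present.
No capturing groups, so `findall` returns the 4 full match strings.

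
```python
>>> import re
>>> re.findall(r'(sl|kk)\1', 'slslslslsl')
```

['sl', 'sl']

The backreference `\1` re-matches whatever the first group consumed, character for character.
`findall` collects group 1 from each match (2 total).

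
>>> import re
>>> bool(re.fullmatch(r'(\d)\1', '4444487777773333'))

False

For `fullmatch`, every character of the input must be accounted for by the pattern.
Here the string isn't matched end-to-end, so the call returns None, and `bool(None)` is False.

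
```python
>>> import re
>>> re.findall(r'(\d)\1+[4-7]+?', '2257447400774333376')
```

After group 1 captures some text, `\1` only succeeds where that same text appears again.
Because there's exactly one group, `findall` drops the full match and keeps group 1 from each hit.

['2', '4', '0', '3']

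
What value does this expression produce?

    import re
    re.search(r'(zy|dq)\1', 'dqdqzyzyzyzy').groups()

('dq',)

The match spans [0:4] → 'dqdq'.
Captured: group 1 = 'dq'.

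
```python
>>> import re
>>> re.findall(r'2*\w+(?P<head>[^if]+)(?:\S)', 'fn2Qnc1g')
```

['1']

The pattern matches zero or more of a literal '2', then one or more of a word character; then one or more of any character except [if] (captured as 'head'); then a non-whitespace character (non-capturing group).
Walking the string: at [0:8] match 'fn2Qnc1g', group 1 = '1'.
With a single group, `findall` returns only what that group captured — 1 item.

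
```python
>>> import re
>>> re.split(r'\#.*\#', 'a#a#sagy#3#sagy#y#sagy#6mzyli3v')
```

['a', '6mzyli3v']

Matches to split on: at [1:23] → '#a#sagy#3#sagy#y#sagy#'.
`split` removes every match and returns the 2 fragments in between.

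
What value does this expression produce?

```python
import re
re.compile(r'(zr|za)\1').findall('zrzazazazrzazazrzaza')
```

['za', 'za', 'za']

`\1` is not a pattern — it's the concrete string captured by group 1, re-applied verbatim.
Matches: at [2:6] match 'zaza', group 1 = 'za'; at [10:14] match 'zaza', group 1 = 'za'; at [16:20] match 'zaza', group 1 = 'za'.
With a single group, `findall` returns only what that group captured — 3 items.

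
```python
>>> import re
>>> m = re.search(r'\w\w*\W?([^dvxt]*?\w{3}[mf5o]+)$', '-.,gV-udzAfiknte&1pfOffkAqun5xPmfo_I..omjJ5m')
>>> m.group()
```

'1pfOffkAqun5xPmfo_I..omjJ5m'

This matches a word character, then zero or more of a word character, then optionally a non-word character; then zero or more of any character except [dvxt] (lazy), then exactly 3 of a word character, then one or more of one of [mf5o] (captured); then anchored at the end.
`search` walks the string left to right and returns the first match it finds.
The match spans [17:44] → '1pfOffkAqun5xPmfo_I..omjJ5m'.
Captured: group 1 = '.omjJ5m'.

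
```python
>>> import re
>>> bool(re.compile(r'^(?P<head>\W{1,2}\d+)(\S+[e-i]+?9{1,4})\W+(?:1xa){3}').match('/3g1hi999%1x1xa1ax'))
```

False

The pattern matches anchored at the start of the string; then 1 to 2 of a non-word character, then one or more of a digit (captured as 'head'); then one or more of a non-whitespace character, then one or more of a character in [e-i] (lazy), then 1 to 4 of the literal '9' (captured); then one or more of a non-word character, then the literal '1xa' repeated 3 times.
`re.match` won't scan ahead — the pattern has to work from the very first character.
Here the pattern fails at index 0, so the call returns None, and `bool(None)` is False.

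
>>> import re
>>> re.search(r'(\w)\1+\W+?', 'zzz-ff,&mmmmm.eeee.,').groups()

The match spans [0:4] → 'zzz-'.
Captured: group 1 = 'z'.

('z',)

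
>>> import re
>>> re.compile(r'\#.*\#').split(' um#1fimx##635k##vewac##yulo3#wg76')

The string is cut at each match, leaving 2 pieces.

[' um', 'wg76']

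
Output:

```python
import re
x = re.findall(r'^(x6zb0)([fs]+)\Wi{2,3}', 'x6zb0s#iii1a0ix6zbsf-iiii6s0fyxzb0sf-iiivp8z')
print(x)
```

[('x6zb0', 's')]

The pattern matches anchored at the start of the string; then the literal 'x6z', then the literal 'b0' (captured); then one or more of one of [fs] (captured); then a non-word character, then 2 to 3 of the literal 'i'.
Walking the string: at [0:10] match 'x6zb0s#iii', groups = ('x6zb0', 's').
`findall` packs the 2 group values into a tuple for every match.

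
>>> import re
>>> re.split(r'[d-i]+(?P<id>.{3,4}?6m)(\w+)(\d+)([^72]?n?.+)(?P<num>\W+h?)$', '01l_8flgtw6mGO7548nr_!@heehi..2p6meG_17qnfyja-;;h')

['01l_8', 'lgtw6m', 'GO754', '8', 'nr_!@heehi..2p6meG_17qnfyja-;', ';h', '']

The pattern matches one or more of a character in [d-i]; then 3 to 4 of any character (lazy), then the literal '6m' (captured as 'id'); then one or more of a word character (captured); then one or more of a digit (captured); then optionally any character except [72], then optionally a literal 'n', then one or more of any character (captured); then one or more of a non-word character, then optionally the literal 'h' (captured as 'num'); then anchored at the end.
Matches to split on: at [5:49] → 'flgtw6mGO7548nr_!@heehi..2p6meG_17qnfyja-;;h'.
Because the pattern has a capturing group, `split` also inserts each captured text between the pieces.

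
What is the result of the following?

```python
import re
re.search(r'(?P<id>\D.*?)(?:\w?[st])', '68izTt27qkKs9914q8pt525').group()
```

This matches a non-digit, then zero or more of any character (lazy) (captured as 'id'); then optionally a word character, then one of [st] (non-capturing group).
`re.search` scans for the first position where the pattern succeeds.
The match spans [2:6] → 'izTt'.
Captured: group 1 = 'iz'.

'izTt'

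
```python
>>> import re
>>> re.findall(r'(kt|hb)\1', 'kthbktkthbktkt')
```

['kt', 'kt']

A backreference is literal: `\1` must see the identical characters the first group matched.
Matches: at [4:8] match 'ktkt', group 1 = 'kt'; at [10:14] match 'ktkt', group 1 = 'kt'.
One capturing group, so `findall` returns just the captured substring from each match — 2 in all.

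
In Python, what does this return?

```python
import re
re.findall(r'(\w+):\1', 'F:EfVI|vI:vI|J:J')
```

['vI', 'J']

A backreference is literal: `\1` must see the identical characters the first group matched.
Walking the string: at [7:12] match 'vI:vI', group 1 = 'vI'; at [13:16] match 'J:J', group 1 = 'J'.
One capturing group, so `findall` returns just the captured substring from each match — 2 in all.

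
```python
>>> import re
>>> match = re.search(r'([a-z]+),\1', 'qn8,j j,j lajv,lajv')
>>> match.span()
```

(6, 9)

`\1` has to match the exact text group 1 already captured.
The match spans [6:9] → 'j,j'.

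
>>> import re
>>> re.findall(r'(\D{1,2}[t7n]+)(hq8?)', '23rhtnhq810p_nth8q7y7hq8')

[('rhtn', 'hq8'), ('y7', 'hq8')]

Pattern: 1 to 2 of a non-digit, then one or more of one of [t7n] (captured); then the literal 'hq', then optionally a literal '8' (captured).
`findall` packs the 2 group values into a tuple for every match.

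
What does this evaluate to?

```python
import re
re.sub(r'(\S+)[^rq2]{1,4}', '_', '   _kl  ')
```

'   _'

Every occurrence is swapped for '_'.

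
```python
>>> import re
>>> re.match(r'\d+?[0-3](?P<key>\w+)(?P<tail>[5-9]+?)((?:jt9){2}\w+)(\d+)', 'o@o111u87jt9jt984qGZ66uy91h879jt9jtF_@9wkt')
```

With `match`, the pattern is implicitly anchored at the beginning.
Here the pattern fails at index 0, so the call returns None.

None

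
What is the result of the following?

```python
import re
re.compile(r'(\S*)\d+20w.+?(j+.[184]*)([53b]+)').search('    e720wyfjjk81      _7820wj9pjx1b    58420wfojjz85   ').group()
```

Pattern: zero or more of a non-whitespace character (captured); then one or more of a digit, then the literal '20w', then one or more of any character (lazy); then one or more of the literal 'j', then any character, then zero or more of one of [184] (captured); then one or more of one of [53b] (captured).
With the lazy modifier that quantifier settles for the fewest repetitions that let the rest of the pattern succeed (the atoms after it are unaffected and can still be greedy).
`re.search` scans for the first position where the pattern succeeds.
The match spans [4:35] → 'e720wyfjjk81      _7820wj9pjx1b'.
Captured: group 1 = 'e', group 2 = 'jx1', group 3 = 'b'.

'e720wyfjjk81      _7820wj9pjx1b'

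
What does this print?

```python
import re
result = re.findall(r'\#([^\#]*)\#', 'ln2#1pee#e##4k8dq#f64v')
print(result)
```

['1pee', '']

Scanning left to right: at [3:9] match '#1pee#', group 1 = '1pee'; at [10:12] match '##', group 1 = ''.
With a single group, `findall` returns only what that group captured — 2 items.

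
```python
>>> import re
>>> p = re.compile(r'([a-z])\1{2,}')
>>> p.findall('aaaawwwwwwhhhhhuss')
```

The backreference `\1` re-matches whatever the first group consumed, character for character.
One capturing group, so `findall` returns just the captured substring from each match — 3 in all.

['a', 'w', 'h']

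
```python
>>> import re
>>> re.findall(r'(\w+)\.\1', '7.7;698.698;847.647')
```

['7', '698']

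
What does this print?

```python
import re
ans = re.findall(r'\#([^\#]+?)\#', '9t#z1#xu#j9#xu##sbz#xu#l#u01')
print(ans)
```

With a single group, `findall` returns only what that group captured — 4 items.

['z1', 'j9', 'sbz', 'l']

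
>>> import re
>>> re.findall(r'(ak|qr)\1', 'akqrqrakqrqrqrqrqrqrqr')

['qr', 'qr', 'qr', 'qr']

`\1` has to match the exact text group 1 already captured.
Because there's exactly one group, `findall` drops the full match and keeps group 1 from each hit.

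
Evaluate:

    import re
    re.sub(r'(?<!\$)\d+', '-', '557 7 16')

'- - -'

Because the assertion is negative and zero-width, positions next to the forbidden text are skipped.
Each match is replaced by '-'.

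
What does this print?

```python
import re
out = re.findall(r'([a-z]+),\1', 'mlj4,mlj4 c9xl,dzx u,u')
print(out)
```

['u']

`\1` is not a pattern — it's the concrete string captured by group 1, re-applied verbatim.
Matches: at [19:22] match 'u,u', group 1 = 'u'.
Because there's exactly one group, `findall` drops the full match and keeps group 1 from the one hit.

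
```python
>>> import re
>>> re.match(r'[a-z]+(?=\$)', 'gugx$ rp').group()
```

The positive lookaround only admits positions where the adjacent text matches; those characters stay outside the span.
`match` is anchored at position 0; if the pattern doesn't fit there, it returns None.
The match spans [0:4] → 'gugx'.

'gugx'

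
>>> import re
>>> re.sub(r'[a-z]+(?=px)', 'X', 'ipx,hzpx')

'Xpx,Xpx'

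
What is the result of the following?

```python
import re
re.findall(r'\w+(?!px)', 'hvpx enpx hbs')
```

['hvpx', 'enpx', 'hbs']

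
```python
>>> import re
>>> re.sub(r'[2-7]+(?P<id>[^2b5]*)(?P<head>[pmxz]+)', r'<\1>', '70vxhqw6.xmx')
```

'<0vxhqw6.xm>'

The pattern matches one or more of a character in [2-7]; then zero or more of any character except [2b5] (captured as 'id'); then one or more of one of [pmxz] (captured as 'head').
Matches: at [0:12] → '70vxhqw6.xmx'.
The replacement refers to a captured group, so each match is rewritten using its own captured text.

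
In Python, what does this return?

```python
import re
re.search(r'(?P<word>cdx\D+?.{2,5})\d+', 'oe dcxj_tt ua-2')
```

None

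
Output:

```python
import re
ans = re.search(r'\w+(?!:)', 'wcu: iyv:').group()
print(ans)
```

`(?!…)`/`(?<!…)` only lets a position through if the neighbouring text does NOT match; no characters are consumed.
`re.search` scans for the first position where the pattern succeeds.
The match spans [0:2] → 'wc'.

wc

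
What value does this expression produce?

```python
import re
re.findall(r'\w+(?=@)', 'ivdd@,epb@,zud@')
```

Because the assertion is zero-width, the text it checks is not consumed and won't appear in the result.
Walking the string: at [0:4] → 'ivdd'; at [6:9] → 'epb'; at [11:14] → 'zud'.
With no groups in the pattern, `findall` gives back each whole match — 3 here.

['ivdd', 'epb', 'zud']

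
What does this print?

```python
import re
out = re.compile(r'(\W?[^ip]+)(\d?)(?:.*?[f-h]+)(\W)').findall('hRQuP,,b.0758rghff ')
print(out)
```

The pattern matches optionally a non-word character, then one or more of any character except [ip] (captured); then optionally a digit (captured); then zero or more of any character (lazy), then one or more of a character in [f-h] (non-capturing group); then a non-word character (captured).
Walking the string: at [0:19] match 'hRQuP,,b.0758rghff ', groups = ('hRQuP,,b.0758rghf', '', ' ').
Multiple groups make `findall` return tuples — one 3-tuple for the one match.

[('hRQuP,,b.0758rghf', '', ' ')]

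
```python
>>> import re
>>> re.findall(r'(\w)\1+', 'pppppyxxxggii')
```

['p', 'x', 'g', 'i']

The backreference `\1` re-matches whatever the first group consumed, character for character.
With a single group, `findall` returns only what that group captured — 4 items.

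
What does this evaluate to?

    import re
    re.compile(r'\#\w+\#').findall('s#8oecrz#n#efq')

Matches: at [1:9] → '#8oecrz#'.
Since nothing is captured, `findall` lists the 1 matched substring directly.

['#8oecrz#']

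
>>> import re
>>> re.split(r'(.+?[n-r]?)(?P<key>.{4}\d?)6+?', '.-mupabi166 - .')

A `+?`/`*?`/`{m,n}?` starts at its minimum and grows only as far as needed for what follows to match.
Because the pattern has a capturing group, `split` also inserts each captured text between the pieces.

['', '.-mup', 'abi16', ' - .']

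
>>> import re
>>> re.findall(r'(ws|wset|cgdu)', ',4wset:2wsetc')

Alternation isn't longest-match — the leftmost alternative that fits at this position is chosen.
Scanning left to right: at [2:4] match 'ws', group 1 = 'ws'; at [8:10] match 'ws', group 1 = 'ws'.
`findall` collects group 1 from each match (2 total).

['ws', 'ws']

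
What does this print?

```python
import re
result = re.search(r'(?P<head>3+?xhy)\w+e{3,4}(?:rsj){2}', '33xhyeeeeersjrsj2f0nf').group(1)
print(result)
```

33xhy

Pattern: one or more of the literal '3' (lazy), then the literal 'xhy' (captured as 'head'); then one or more of a word character, then 3 to 4 of the literal 'e', then the literal 'rsj' repeated 2 times.
`re.search` tries every starting position until one works.
The match spans [0:16] → '33xhyeeeeersjrsj'.
Captured: group 1 = '33xhy'.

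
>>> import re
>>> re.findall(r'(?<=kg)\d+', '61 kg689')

['689']

Because the assertion is zero-width, the text it checks is not consumed and won't appear in the result.
Scanning left to right: at [5:8] → '689'.
Since nothing is captured, `findall` lists the 1 matched substring directly.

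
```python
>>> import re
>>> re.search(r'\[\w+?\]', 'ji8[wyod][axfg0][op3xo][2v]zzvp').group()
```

The match spans [3:9] → '[wyod]'.

'[wyod]'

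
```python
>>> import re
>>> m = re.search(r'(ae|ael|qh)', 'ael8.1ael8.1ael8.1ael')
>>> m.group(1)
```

Alternation isn't longest-match — the leftmost alternative that fits at this position is chosen.
`re.search` tries every starting position until one works.
The match spans [0:2] → 'ae'.
Captured: group 1 = 'ae'.

'ae'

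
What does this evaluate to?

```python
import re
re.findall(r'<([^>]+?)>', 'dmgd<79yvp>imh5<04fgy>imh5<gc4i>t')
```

`findall` collects group 1 from each match (3 total).

['79yvp', '04fgy', 'gc4i']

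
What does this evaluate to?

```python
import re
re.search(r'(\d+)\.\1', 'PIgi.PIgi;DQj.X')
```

None

`\1` is not a pattern — it's the concrete string captured by group 1, re-applied verbatim.
`re.search` tries every starting position until one works.
Here the pattern never matches, so the call returns None.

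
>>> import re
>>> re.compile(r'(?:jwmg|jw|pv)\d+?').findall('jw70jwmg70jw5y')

['jw7', 'jwmg7', 'jw5']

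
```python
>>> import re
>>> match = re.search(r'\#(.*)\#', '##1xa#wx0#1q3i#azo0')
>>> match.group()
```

'##1xa#wx0#1q3i#'

`search` walks the string left to right and returns the first match it finds.
The match spans [0:15] → '##1xa#wx0#1q3i#'.
Captured: group 1 = '#1xa#wx0#1q3i'.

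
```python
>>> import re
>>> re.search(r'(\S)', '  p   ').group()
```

'p'

The pattern matches a non-whitespace character (captured).
The match spans [2:3] → 'p'.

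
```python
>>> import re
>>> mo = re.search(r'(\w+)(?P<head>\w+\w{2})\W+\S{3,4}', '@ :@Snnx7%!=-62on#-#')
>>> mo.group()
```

'Snnx7%!=-62on'

The match spans [4:17] → 'Snnx7%!=-62on'.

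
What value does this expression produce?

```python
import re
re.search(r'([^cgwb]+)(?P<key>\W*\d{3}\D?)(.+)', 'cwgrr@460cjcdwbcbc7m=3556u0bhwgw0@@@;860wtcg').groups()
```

('rr@', '460c', 'jcdwbcbc7m=3556u0bhwgw0@@@;860wtcg')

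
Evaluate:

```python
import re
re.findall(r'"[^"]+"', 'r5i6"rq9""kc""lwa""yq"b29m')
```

No capturing groups, so `findall` returns the 4 full match strings.

['"rq9"', '"kc"', '"lwa"', '"yq"']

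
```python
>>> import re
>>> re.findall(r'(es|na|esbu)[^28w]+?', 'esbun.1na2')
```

Alternation tries branches left to right and keeps the first one that lets the overall match succeed at that position.
Walking the string: at [0:3] match 'esb', group 1 = 'es'.
Because there's exactly one group, `findall` drops the full match and keeps group 1 from the one hit.

['es']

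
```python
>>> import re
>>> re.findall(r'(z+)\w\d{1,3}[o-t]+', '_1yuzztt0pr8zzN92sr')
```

`findall` collects group 1 from the one match (1 total).

['zz']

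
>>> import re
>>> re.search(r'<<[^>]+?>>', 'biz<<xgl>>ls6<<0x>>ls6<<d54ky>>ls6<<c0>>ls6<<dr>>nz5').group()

'<<xgl>>'

The match spans [3:10] → '<<xgl>>'.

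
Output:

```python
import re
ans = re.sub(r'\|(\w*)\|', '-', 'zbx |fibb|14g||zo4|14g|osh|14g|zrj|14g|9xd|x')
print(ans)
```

zbx -14g-zo4-osh-zrj-9xd|x

Matches: at [4:10] → '|fibb|'; at [13:15] → '||'; at [18:23] → '|14g|'; at [26:31] → '|14g|'; at [34:39] → '|14g|'.
`sub` substitutes '-' at each match site.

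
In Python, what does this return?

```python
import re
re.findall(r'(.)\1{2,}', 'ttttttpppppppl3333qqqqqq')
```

['t', 'p', '3', 'q']

`\1` is not a pattern — it's the concrete string captured by group 1, re-applied verbatim.
Matches: at [0:6] match 'tttttt', group 1 = 't'; at [6:13] match 'ppppppp', group 1 = 'p'; at [14:18] match '3333', group 1 = '3'; at [18:24] match 'qqqqqq', group 1 = 'q'.
One capturing group, so `findall` returns just the captured substring from each match — 4 in all.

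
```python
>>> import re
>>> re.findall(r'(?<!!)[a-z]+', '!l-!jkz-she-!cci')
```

`(?!…)`/`(?<!…)` only lets a position through if the neighbouring text does NOT match; no characters are consumed.
No capturing groups, so `findall` returns the 3 full match strings.

['kz', 'she', 'ci']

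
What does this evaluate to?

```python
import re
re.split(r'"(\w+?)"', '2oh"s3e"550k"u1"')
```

Matches to split on: at [3:8] → '"s3e"'; at [12:16] → '"u1"'.
`re.split` interleaves the captured-group text with the surrounding fragments.

['2oh', 's3e', '550k', 'u1', '']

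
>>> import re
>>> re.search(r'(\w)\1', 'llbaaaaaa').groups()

('l',)

`\1` has to match the exact text group 1 already captured.
`re.search` tries every starting position until one works.
The match spans [0:2] → 'll'.
Captured: group 1 = 'l'.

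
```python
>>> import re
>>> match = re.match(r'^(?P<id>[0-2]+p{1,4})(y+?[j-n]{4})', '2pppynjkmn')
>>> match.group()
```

'2pppynjkm'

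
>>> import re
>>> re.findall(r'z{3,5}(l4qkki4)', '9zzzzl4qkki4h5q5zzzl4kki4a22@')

The pattern matches 3 to 5 of a literal 'z'; then the literal 'l4', then the literal 'qkk', then the literal 'i4' (captured).
Walking the string: at [1:12] match 'zzzzl4qkki4', group 1 = 'l4qkki4'.
`findall` collects group 1 from the one match (1 total).

['l4qkki4']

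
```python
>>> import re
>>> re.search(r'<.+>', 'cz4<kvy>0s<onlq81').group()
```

`search` walks the string left to right and returns the first match it finds.
The match spans [3:8] → '<kvy>'.

'<kvy>'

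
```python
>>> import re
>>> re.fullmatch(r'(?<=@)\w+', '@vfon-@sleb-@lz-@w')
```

`fullmatch` succeeds only if the pattern covers the string from start to end.
Here the pattern can't cover the whole string, so the call returns None.

None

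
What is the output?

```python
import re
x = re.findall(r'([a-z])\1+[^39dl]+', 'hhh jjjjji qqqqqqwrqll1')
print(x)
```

['h', 'l']

The backreference `\1` re-matches whatever the first group consumed, character for character.
Because there's exactly one group, `findall` drops the full match and keeps group 1 from each hit.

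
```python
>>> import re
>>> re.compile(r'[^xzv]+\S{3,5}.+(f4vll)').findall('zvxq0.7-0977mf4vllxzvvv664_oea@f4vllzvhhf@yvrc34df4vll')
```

This matches one or more of any character except [xzv]; then 3 to 5 of a non-whitespace character, then one or more of any character; then the literal 'f4', then the literal 'vll' (captured).
Because there's exactly one group, `findall` drops the full match and keeps group 1 from the one hit.

['f4vll']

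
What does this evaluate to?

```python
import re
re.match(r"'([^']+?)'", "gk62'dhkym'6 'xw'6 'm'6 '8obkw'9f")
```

`re.match` won't scan ahead — the pattern has to work from the very first character.
Here the pattern fails at index 0, so the call returns None.

None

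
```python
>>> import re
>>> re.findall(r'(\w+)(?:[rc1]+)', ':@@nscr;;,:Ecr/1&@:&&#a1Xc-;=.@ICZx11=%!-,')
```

With a single group, `findall` returns only what that group captured — 4 items.

['nsc', 'Ec', 'a1X', 'ICZx1']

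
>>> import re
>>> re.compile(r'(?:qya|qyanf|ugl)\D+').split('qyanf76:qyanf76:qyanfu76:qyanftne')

`split` removes every match and returns the 5 fragments in between.

['', '76:', '76:', '76:', '']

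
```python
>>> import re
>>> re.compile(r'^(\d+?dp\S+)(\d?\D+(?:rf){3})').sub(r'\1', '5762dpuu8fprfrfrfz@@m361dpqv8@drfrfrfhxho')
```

'5762dpuu8fprfrfrfz@@m361dpqv8@hxho'

Pattern: anchored at the start of the string; then one or more of a digit (lazy), then the literal 'dp', then one or more of a non-whitespace character (captured); then optionally a digit, then one or more of a non-digit, then the literal 'rf' repeated 3 times (captured).
Matches: at [0:37] → '5762dpuu8fprfrfrfz@@m361dpqv8@drfrfrf'.
The replacement refers to a captured group, so each match is rewritten using its own captured text.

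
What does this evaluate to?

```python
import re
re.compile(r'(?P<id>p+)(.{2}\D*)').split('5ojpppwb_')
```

['5oj', 'ppp', 'wb_', '']

The pattern matches one or more of a literal 'p' (captured as 'id'); then exactly 2 of any character, then zero or more of a non-digit (captured).
Matches to split on: at [3:9] → 'pppwb_'.
Because the pattern has a capturing group, `split` also inserts each captured text between the pieces.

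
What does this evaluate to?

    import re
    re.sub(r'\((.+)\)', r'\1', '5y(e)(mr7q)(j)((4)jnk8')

'5ye)(mr7q)(j)((4jnk8'

`\1` in the replacement pulls in group 1's text for each match.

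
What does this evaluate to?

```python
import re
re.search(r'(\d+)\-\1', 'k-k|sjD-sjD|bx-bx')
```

`\1` is not a pattern — it's the concrete string captured by group 1, re-applied verbatim.
Here nothing in the string fits, so the call returns None.

None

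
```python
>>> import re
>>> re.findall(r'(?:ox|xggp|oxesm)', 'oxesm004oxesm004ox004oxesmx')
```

['ox', 'ox', 'ox', 'ox']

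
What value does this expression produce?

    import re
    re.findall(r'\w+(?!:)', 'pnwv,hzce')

['pnwv', 'hzce']

The negative lookahead/lookbehind blocks any match where the forbidden context is present.
Walking the string: at [0:4] → 'pnwv'; at [5:9] → 'hzce'.
`findall` yields the raw match text (2 of them) because the pattern has no groups.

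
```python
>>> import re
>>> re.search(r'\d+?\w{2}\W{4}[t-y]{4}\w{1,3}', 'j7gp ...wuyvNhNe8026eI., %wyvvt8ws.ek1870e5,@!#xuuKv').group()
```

'7gp ...wuyvNhN'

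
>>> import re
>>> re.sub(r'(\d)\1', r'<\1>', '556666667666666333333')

'<5><6><6><6>7<6><6><6><3><3><3>'

`\1` has to match the exact text group 1 already captured.
Matches: at [0:2] → '55'; at [2:4] → '66'; at [4:6] → '66'; at [6:8] → '66'; at [9:11] → '66'; ….
`\1` in the replacement pulls in group 1's text for each match.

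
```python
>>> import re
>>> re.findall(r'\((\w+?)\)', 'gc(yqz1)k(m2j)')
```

['yqz1', 'm2j']

With a single group, `findall` returns only what that group captured — 2 items.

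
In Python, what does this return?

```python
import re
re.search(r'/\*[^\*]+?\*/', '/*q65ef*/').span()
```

The match spans [0:9] → '/*q65ef*/'.

(0, 9)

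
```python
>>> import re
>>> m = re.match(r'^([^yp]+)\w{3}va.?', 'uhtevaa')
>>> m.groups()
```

('u',)

Pattern: anchored at the start of the string; then one or more of any character except [yp] (captured); then exactly 3 of a word character, then the literal 'va', then optionally any character.
`re.match` won't scan ahead — the pattern has to work from the very first character.
The match spans [0:7] → 'uhtevaa'.
Captured: group 1 = 'u'.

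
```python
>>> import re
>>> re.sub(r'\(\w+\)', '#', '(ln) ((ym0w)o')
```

'# (#o'

Matches: at [0:4] → '(ln)'; at [6:12] → '(ym0w)'.
`sub` substitutes '#' at each match site.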